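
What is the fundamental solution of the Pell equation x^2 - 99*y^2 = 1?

(x, y) = (10, 1)

First expand sqrt(99) as a continued fraction. With x_i = (sqrt(99) + m_i)/d_i and (m_0, d_0) = (0, 1): a_0 = floor(sqrt(99)) = 9, since 9^2 = 81 <= 99 < 100 = 10^2.
Iterate m_{i+1} = d_i*a_i - m_i, d_{i+1} = (99 - m_{i+1}^2)/d_i, a_{i+1} = floor((a_0 + m_{i+1})/d_{i+1}):
  m_1 = 1*9 - 0 = 9, d_1 = (99 - 9^2)/1 = 18/1 = 18, a_1 = floor((9 + 9)/18) = 1.
  m_2 = 18*1 - 9 = 9, d_2 = (99 - 9^2)/18 = 18/18 = 1, a_2 = floor((9 + 9)/1) = 18.
  m_3 = 1*18 - 9 = 9, d_3 = (99 - 9^2)/1 = 18/1 = 18: (m_3, d_3) = (m_1, d_1) = (9, 18), so from here the quotients repeat a_1, a_2; the period length is 2.
So sqrt(99) = [9; (1, 18)] with period length k = 2.
k is even, so the fundamental solution of x^2 - 99y^2 = 1 is (p_{k-1}, q_{k-1}) = (p_1, q_1); compute convergents through index 1.
Convergents (p_i = a_i*p_{i-1} + p_{i-2}, q_i = a_i*q_{i-1} + q_{i-2} with p_{-2}=0, p_{-1}=1, q_{-2}=1, q_{-1}=0):
  i=0: a_0=9, p_0 = 9*1 + 0 = 9, q_0 = 9*0 + 1 = 1.
  i=1: a_1=1, p_1 = 1*9 + 1 = 10, q_1 = 1*1 + 0 = 1.
Check: 10^2 - 99*1^2 = 100 - 99 = 1, so (x, y) = (10, 1) solves the equation, and by the theorem it is the least positive solution.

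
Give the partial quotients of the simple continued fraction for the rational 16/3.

[5; 3]

Run the Euclidean algorithm on 16 and 3; the successive quotients are the partial quotients a_0, a_1, ... (each step inverts the fractional part left over by the previous one):
  16 = 5*3 + 1, so a_0 = 5.
  3 = 3*1 + 0, so a_1 = 3.
The remainder reaches 0 after 2 divisions, so the expansion has 2 partial quotients, read off in order.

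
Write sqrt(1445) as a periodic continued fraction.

Write x_i = (sqrt(1445) + m_i)/d_i with (m_0, d_0) = (0, 1). a_0 = floor(sqrt(1445)) = 38, since 38^2 = 1444 <= 1445 < 1521 = 39^2.
Iterate m_{i+1} = d_i*a_i - m_i, d_{i+1} = (1445 - m_{i+1}^2)/d_i, a_{i+1} = floor((a_0 + m_{i+1})/d_{i+1}):
  m_1 = 1*38 - 0 = 38, d_1 = (1445 - 38^2)/1 = 1/1 = 1, a_1 = floor((38 + 38)/1) = 76.
  m_2 = 1*76 - 38 = 38, d_2 = (1445 - 38^2)/1 = 1/1 = 1: (m_2, d_2) = (m_1, d_1) = (38, 1), so from here the quotient a_1 repeats; the period length is 1.
Hence the expansion of sqrt(1445) is a_0 = 38 followed by the repeating block 76 (period 1).

[38; (76)]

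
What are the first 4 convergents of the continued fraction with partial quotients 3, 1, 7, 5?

Using the convergent recurrence p_i = a_i*p_{i-1} + p_{i-2}, q_i = a_i*q_{i-1} + q_{i-2} with p_{-2}=0, p_{-1}=1, q_{-2}=1, q_{-1}=0:
  i=0: a_0=3, p_0 = 3*1 + 0 = 3, q_0 = 3*0 + 1 = 1.
  i=1: a_1=1, p_1 = 1*3 + 1 = 4, q_1 = 1*1 + 0 = 1.
  i=2: a_2=7, p_2 = 7*4 + 3 = 31, q_2 = 7*1 + 1 = 8.
  i=3: a_3=5, p_3 = 5*31 + 4 = 159, q_3 = 5*8 + 1 = 41.

3/1, 4/1, 31/8, 159/41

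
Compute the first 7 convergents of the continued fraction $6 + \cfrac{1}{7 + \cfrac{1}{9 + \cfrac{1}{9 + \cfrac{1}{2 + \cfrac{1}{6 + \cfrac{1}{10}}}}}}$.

Using the convergent recurrence p_i = a_i*p_{i-1} + p_{i-2}, q_i = a_i*q_{i-1} + q_{i-2} with p_{-2}=0, p_{-1}=1, q_{-2}=1, q_{-1}=0:
  i=0: a_0=6, p_0 = 6*1 + 0 = 6, q_0 = 6*0 + 1 = 1.
  i=1: a_1=7, p_1 = 7*6 + 1 = 43, q_1 = 7*1 + 0 = 7.
  i=2: a_2=9, p_2 = 9*43 + 6 = 393, q_2 = 9*7 + 1 = 64.
  i=3: a_3=9, p_3 = 9*393 + 43 = 3580, q_3 = 9*64 + 7 = 583.
  i=4: a_4=2, p_4 = 2*3580 + 393 = 7553, q_4 = 2*583 + 64 = 1230.
  i=5: a_5=6, p_5 = 6*7553 + 3580 = 48898, q_5 = 6*1230 + 583 = 7963.
  i=6: a_6=10, p_6 = 10*48898 + 7553 = 496533, q_6 = 10*7963 + 1230 = 80860.

6/1, 43/7, 393/64, 3580/583, 7553/1230, 48898/7963, 496533/80860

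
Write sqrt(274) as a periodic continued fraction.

[16; (1, 1, 4, 4, 1, 1, 32)]

Write x_i = (sqrt(274) + m_i)/d_i with (m_0, d_0) = (0, 1). a_0 = floor(sqrt(274)) = 16, since 16^2 = 256 <= 274 < 289 = 17^2.
Iterate m_{i+1} = d_i*a_i - m_i, d_{i+1} = (274 - m_{i+1}^2)/d_i, a_{i+1} = floor((a_0 + m_{i+1})/d_{i+1}):
  m_1 = 1*16 - 0 = 16, d_1 = (274 - 16^2)/1 = 18/1 = 18, a_1 = floor((16 + 16)/18) = 1.
  m_2 = 18*1 - 16 = 2, d_2 = (274 - 2^2)/18 = 270/18 = 15, a_2 = floor((16 + 2)/15) = 1.
  m_3 = 15*1 - 2 = 13, d_3 = (274 - 13^2)/15 = 105/15 = 7, a_3 = floor((16 + 13)/7) = 4.
  m_4 = 7*4 - 13 = 15, d_4 = (274 - 15^2)/7 = 49/7 = 7, a_4 = floor((16 + 15)/7) = 4.
  m_5 = 7*4 - 15 = 13, d_5 = (274 - 13^2)/7 = 105/7 = 15, a_5 = floor((16 + 13)/15) = 1.
  m_6 = 15*1 - 13 = 2, d_6 = (274 - 2^2)/15 = 270/15 = 18, a_6 = floor((16 + 2)/18) = 1.
  m_7 = 18*1 - 2 = 16, d_7 = (274 - 16^2)/18 = 18/18 = 1, a_7 = floor((16 + 16)/1) = 32.
  m_8 = 1*32 - 16 = 16, d_8 = (274 - 16^2)/1 = 18/1 = 18: (m_8, d_8) = (m_1, d_1) = (16, 18), so from here the quotients repeat a_1, ..., a_7; the period length is 7.
Hence the expansion of sqrt(274) is a_0 = 16 followed by the repeating block 1, 1, 4, 4, 1, 1, 32 (period 7).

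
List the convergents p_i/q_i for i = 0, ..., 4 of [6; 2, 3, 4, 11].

6/1, 13/2, 45/7, 193/30, 2168/337

Using the convergent recurrence p_i = a_i*p_{i-1} + p_{i-2}, q_i = a_i*q_{i-1} + q_{i-2} with p_{-2}=0, p_{-1}=1, q_{-2}=1, q_{-1}=0:
  i=0: a_0=6, p_0 = 6*1 + 0 = 6, q_0 = 6*0 + 1 = 1.
  i=1: a_1=2, p_1 = 2*6 + 1 = 13, q_1 = 2*1 + 0 = 2.
  i=2: a_2=3, p_2 = 3*13 + 6 = 45, q_2 = 3*2 + 1 = 7.
  i=3: a_3=4, p_3 = 4*45 + 13 = 193, q_3 = 4*7 + 2 = 30.
  i=4: a_4=11, p_4 = 11*193 + 45 = 2168, q_4 = 11*30 + 7 = 337.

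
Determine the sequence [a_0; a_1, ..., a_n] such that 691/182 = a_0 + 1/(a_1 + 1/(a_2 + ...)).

Run the Euclidean algorithm on 691 and 182; the successive quotients are the partial quotients a_0, a_1, ... (each step inverts the fractional part left over by the previous one):
  691 = 3*182 + 145, so a_0 = 3.
  182 = 1*145 + 37, so a_1 = 1.
  145 = 3*37 + 34, so a_2 = 3.
  37 = 1*34 + 3, so a_3 = 1.
  34 = 11*3 + 1, so a_4 = 11.
  3 = 3*1 + 0, so a_5 = 3.
The remainder reaches 0 after 6 divisions, so the expansion has 6 partial quotients, read off in order.

[3; 1, 3, 1, 11, 3]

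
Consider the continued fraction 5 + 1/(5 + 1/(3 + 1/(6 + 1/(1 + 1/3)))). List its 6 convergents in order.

Using the convergent recurrence p_i = a_i*p_{i-1} + p_{i-2}, q_i = a_i*q_{i-1} + q_{i-2} with p_{-2}=0, p_{-1}=1, q_{-2}=1, q_{-1}=0:
  i=0: a_0=5, p_0 = 5*1 + 0 = 5, q_0 = 5*0 + 1 = 1.
  i=1: a_1=5, p_1 = 5*5 + 1 = 26, q_1 = 5*1 + 0 = 5.
  i=2: a_2=3, p_2 = 3*26 + 5 = 83, q_2 = 3*5 + 1 = 16.
  i=3: a_3=6, p_3 = 6*83 + 26 = 524, q_3 = 6*16 + 5 = 101.
  i=4: a_4=1, p_4 = 1*524 + 83 = 607, q_4 = 1*101 + 16 = 117.
  i=5: a_5=3, p_5 = 3*607 + 524 = 2345, q_5 = 3*117 + 101 = 452.

5/1, 26/5, 83/16, 524/101, 607/117, 2345/452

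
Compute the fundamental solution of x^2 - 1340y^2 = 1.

(x, y) = (729631, 19932)

First expand sqrt(1340) as a continued fraction. With x_i = (sqrt(1340) + m_i)/d_i and (m_0, d_0) = (0, 1): a_0 = floor(sqrt(1340)) = 36, since 36^2 = 1296 <= 1340 < 1369 = 37^2.
Iterate m_{i+1} = d_i*a_i - m_i, d_{i+1} = (1340 - m_{i+1}^2)/d_i, a_{i+1} = floor((a_0 + m_{i+1})/d_{i+1}):
  m_1 = 1*36 - 0 = 36, d_1 = (1340 - 36^2)/1 = 44/1 = 44, a_1 = floor((36 + 36)/44) = 1.
  m_2 = 44*1 - 36 = 8, d_2 = (1340 - 8^2)/44 = 1276/44 = 29, a_2 = floor((36 + 8)/29) = 1.
  m_3 = 29*1 - 8 = 21, d_3 = (1340 - 21^2)/29 = 899/29 = 31, a_3 = floor((36 + 21)/31) = 1.
  m_4 = 31*1 - 21 = 10, d_4 = (1340 - 10^2)/31 = 1240/31 = 40, a_4 = floor((36 + 10)/40) = 1.
  m_5 = 40*1 - 10 = 30, d_5 = (1340 - 30^2)/40 = 440/40 = 11, a_5 = floor((36 + 30)/11) = 6.
  m_6 = 11*6 - 30 = 36, d_6 = (1340 - 36^2)/11 = 44/11 = 4, a_6 = floor((36 + 36)/4) = 18.
  m_7 = 4*18 - 36 = 36, d_7 = (1340 - 36^2)/4 = 44/4 = 11, a_7 = floor((36 + 36)/11) = 6.
  m_8 = 11*6 - 36 = 30, d_8 = (1340 - 30^2)/11 = 440/11 = 40, a_8 = floor((36 + 30)/40) = 1.
  m_9 = 40*1 - 30 = 10, d_9 = (1340 - 10^2)/40 = 1240/40 = 31, a_9 = floor((36 + 10)/31) = 1.
  m_10 = 31*1 - 10 = 21, d_10 = (1340 - 21^2)/31 = 899/31 = 29, a_10 = floor((36 + 21)/29) = 1.
  m_11 = 29*1 - 21 = 8, d_11 = (1340 - 8^2)/29 = 1276/29 = 44, a_11 = floor((36 + 8)/44) = 1.
  m_12 = 44*1 - 8 = 36, d_12 = (1340 - 36^2)/44 = 44/44 = 1, a_12 = floor((36 + 36)/1) = 72.
  m_13 = 1*72 - 36 = 36, d_13 = (1340 - 36^2)/1 = 44/1 = 44: (m_13, d_13) = (m_1, d_1) = (36, 44), so from here the quotients repeat a_1, ..., a_12; the period length is 12.
So sqrt(1340) = [36; (1, 1, 1, 1, 6, 18, 6, 1, 1, 1, 1, 72)] with period length k = 12.
k is even, so the fundamental solution of x^2 - 1340y^2 = 1 is (p_{k-1}, q_{k-1}) = (p_11, q_11); compute convergents through index 11.
Convergents (p_i = a_i*p_{i-1} + p_{i-2}, q_i = a_i*q_{i-1} + q_{i-2} with p_{-2}=0, p_{-1}=1, q_{-2}=1, q_{-1}=0):
  i=0: a_0=36, p_0 = 36*1 + 0 = 36, q_0 = 36*0 + 1 = 1.
  i=1: a_1=1, p_1 = 1*36 + 1 = 37, q_1 = 1*1 + 0 = 1.
  i=2: a_2=1, p_2 = 1*37 + 36 = 73, q_2 = 1*1 + 1 = 2.
  i=3: a_3=1, p_3 = 1*73 + 37 = 110, q_3 = 1*2 + 1 = 3.
  i=4: a_4=1, p_4 = 1*110 + 73 = 183, q_4 = 1*3 + 2 = 5.
  i=5: a_5=6, p_5 = 6*183 + 110 = 1208, q_5 = 6*5 + 3 = 33.
  i=6: a_6=18, p_6 = 18*1208 + 183 = 21927, q_6 = 18*33 + 5 = 599.
  i=7: a_7=6, p_7 = 6*21927 + 1208 = 132770, q_7 = 6*599 + 33 = 3627.
  i=8: a_8=1, p_8 = 1*132770 + 21927 = 154697, q_8 = 1*3627 + 599 = 4226.
  i=9: a_9=1, p_9 = 1*154697 + 132770 = 287467, q_9 = 1*4226 + 3627 = 7853.
  i=10: a_10=1, p_10 = 1*287467 + 154697 = 442164, q_10 = 1*7853 + 4226 = 12079.
  i=11: a_11=1, p_11 = 1*442164 + 287467 = 729631, q_11 = 1*12079 + 7853 = 19932.
Check: 729631^2 - 1340*19932^2 = 532361396161 - 532361396160 = 1, so (x, y) = (729631, 19932) solves the equation, and by the theorem it is the least positive solution.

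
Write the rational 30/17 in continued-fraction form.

[1; 1, 3, 4]

Run the Euclidean algorithm on 30 and 17; the successive quotients are the partial quotients a_0, a_1, ... (each step inverts the fractional part left over by the previous one):
  30 = 1*17 + 13, so a_0 = 1.
  17 = 1*13 + 4, so a_1 = 1.
  13 = 3*4 + 1, so a_2 = 3.
  4 = 4*1 + 0, so a_3 = 4.
The remainder reaches 0 after 4 divisions, so the expansion has 4 partial quotients, read off in order.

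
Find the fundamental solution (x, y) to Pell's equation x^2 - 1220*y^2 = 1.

(x, y) = (489, 14)

First expand sqrt(1220) as a continued fraction. With x_i = (sqrt(1220) + m_i)/d_i and (m_0, d_0) = (0, 1): a_0 = floor(sqrt(1220)) = 34, since 34^2 = 1156 <= 1220 < 1225 = 35^2.
Iterate m_{i+1} = d_i*a_i - m_i, d_{i+1} = (1220 - m_{i+1}^2)/d_i, a_{i+1} = floor((a_0 + m_{i+1})/d_{i+1}):
  m_1 = 1*34 - 0 = 34, d_1 = (1220 - 34^2)/1 = 64/1 = 64, a_1 = floor((34 + 34)/64) = 1.
  m_2 = 64*1 - 34 = 30, d_2 = (1220 - 30^2)/64 = 320/64 = 5, a_2 = floor((34 + 30)/5) = 12.
  m_3 = 5*12 - 30 = 30, d_3 = (1220 - 30^2)/5 = 320/5 = 64, a_3 = floor((34 + 30)/64) = 1.
  m_4 = 64*1 - 30 = 34, d_4 = (1220 - 34^2)/64 = 64/64 = 1, a_4 = floor((34 + 34)/1) = 68.
  m_5 = 1*68 - 34 = 34, d_5 = (1220 - 34^2)/1 = 64/1 = 64: (m_5, d_5) = (m_1, d_1) = (34, 64), so from here the quotients repeat a_1, ..., a_4; the period length is 4.
So sqrt(1220) = [34; (1, 12, 1, 68)] with period length k = 4.
k is even, so the fundamental solution of x^2 - 1220y^2 = 1 is (p_{k-1}, q_{k-1}) = (p_3, q_3); compute convergents through index 3.
Convergents (p_i = a_i*p_{i-1} + p_{i-2}, q_i = a_i*q_{i-1} + q_{i-2} with p_{-2}=0, p_{-1}=1, q_{-2}=1, q_{-1}=0):
  i=0: a_0=34, p_0 = 34*1 + 0 = 34, q_0 = 34*0 + 1 = 1.
  i=1: a_1=1, p_1 = 1*34 + 1 = 35, q_1 = 1*1 + 0 = 1.
  i=2: a_2=12, p_2 = 12*35 + 34 = 454, q_2 = 12*1 + 1 = 13.
  i=3: a_3=1, p_3 = 1*454 + 35 = 489, q_3 = 1*13 + 1 = 14.
Check: 489^2 - 1220*14^2 = 239121 - 239120 = 1, so (x, y) = (489, 14) solves the equation, and by the theorem it is the least positive solution.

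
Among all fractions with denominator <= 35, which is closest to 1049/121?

26/3

Expand x = 1049/121 as a continued fraction with the Euclidean algorithm:
  1049 = 8*121 + 81, so a_0 = 8.
  121 = 1*81 + 40, so a_1 = 1.
  81 = 2*40 + 1, so a_2 = 2.
  40 = 40*1 + 0, so a_3 = 40.
so x = [8; 1, 2, 40].
Convergents (p_i = a_i*p_{i-1} + p_{i-2}, q_i = a_i*q_{i-1} + q_{i-2} with p_{-2}=0, p_{-1}=1, q_{-2}=1, q_{-1}=0), until the denominator exceeds 35:
  i=0: a_0=8, p_0 = 8*1 + 0 = 8, q_0 = 8*0 + 1 = 1.
  i=1: a_1=1, p_1 = 1*8 + 1 = 9, q_1 = 1*1 + 0 = 1.
  i=2: a_2=2, p_2 = 2*9 + 8 = 26, q_2 = 2*1 + 1 = 3.
  i=3: a_3=40, p_3 = 40*26 + 9 = 1049, q_3 = 40*3 + 1 = 121.
q_3 = 121 > 35, so the last convergent with denominator <= 35 is p_2/q_2 = 26/3.
The closest fraction with denominator <= 35 is either p_2/q_2 or the intermediate fraction (k*p_2 + p_1)/(k*q_2 + q_1) with the largest k >= 1 whose denominator stays <= 35; these approach x as k grows, and every other convergent or intermediate fraction in range is farther away.
Largest k: floor((35 - q_1)/q_2) = floor((35 - 1)/3) = 11.
That gives (11*26 + 9)/(11*3 + 1) = 295/34.
Compare the errors: |x - 26/3| = |1049*3 - 26*121|/(121*3) = 1/363, and |x - 295/34| = |1049*34 - 295*121|/(121*34) = 29/4114.
Cross-multiplying, 1*4114 = 4114 < 10527 = 29*363, so 1/363 is smaller: the convergent 26/3 is closer to x than 295/34.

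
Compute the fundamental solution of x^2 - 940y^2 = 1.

First expand sqrt(940) as a continued fraction. With x_i = (sqrt(940) + m_i)/d_i and (m_0, d_0) = (0, 1): a_0 = floor(sqrt(940)) = 30, since 30^2 = 900 <= 940 < 961 = 31^2.
Iterate m_{i+1} = d_i*a_i - m_i, d_{i+1} = (940 - m_{i+1}^2)/d_i, a_{i+1} = floor((a_0 + m_{i+1})/d_{i+1}):
  m_1 = 1*30 - 0 = 30, d_1 = (940 - 30^2)/1 = 40/1 = 40, a_1 = floor((30 + 30)/40) = 1.
  m_2 = 40*1 - 30 = 10, d_2 = (940 - 10^2)/40 = 840/40 = 21, a_2 = floor((30 + 10)/21) = 1.
  m_3 = 21*1 - 10 = 11, d_3 = (940 - 11^2)/21 = 819/21 = 39, a_3 = floor((30 + 11)/39) = 1.
  m_4 = 39*1 - 11 = 28, d_4 = (940 - 28^2)/39 = 156/39 = 4, a_4 = floor((30 + 28)/4) = 14.
  m_5 = 4*14 - 28 = 28, d_5 = (940 - 28^2)/4 = 156/4 = 39, a_5 = floor((30 + 28)/39) = 1.
  m_6 = 39*1 - 28 = 11, d_6 = (940 - 11^2)/39 = 819/39 = 21, a_6 = floor((30 + 11)/21) = 1.
  m_7 = 21*1 - 11 = 10, d_7 = (940 - 10^2)/21 = 840/21 = 40, a_7 = floor((30 + 10)/40) = 1.
  m_8 = 40*1 - 10 = 30, d_8 = (940 - 30^2)/40 = 40/40 = 1, a_8 = floor((30 + 30)/1) = 60.
  m_9 = 1*60 - 30 = 30, d_9 = (940 - 30^2)/1 = 40/1 = 40: (m_9, d_9) = (m_1, d_1) = (30, 40), so from here the quotients repeat a_1, ..., a_8; the period length is 8.
So sqrt(940) = [30; (1, 1, 1, 14, 1, 1, 1, 60)] with period length k = 8.
k is even, so the fundamental solution of x^2 - 940y^2 = 1 is (p_{k-1}, q_{k-1}) = (p_7, q_7); compute convergents through index 7.
Convergents (p_i = a_i*p_{i-1} + p_{i-2}, q_i = a_i*q_{i-1} + q_{i-2} with p_{-2}=0, p_{-1}=1, q_{-2}=1, q_{-1}=0):
  i=0: a_0=30, p_0 = 30*1 + 0 = 30, q_0 = 30*0 + 1 = 1.
  i=1: a_1=1, p_1 = 1*30 + 1 = 31, q_1 = 1*1 + 0 = 1.
  i=2: a_2=1, p_2 = 1*31 + 30 = 61, q_2 = 1*1 + 1 = 2.
  i=3: a_3=1, p_3 = 1*61 + 31 = 92, q_3 = 1*2 + 1 = 3.
  i=4: a_4=14, p_4 = 14*92 + 61 = 1349, q_4 = 14*3 + 2 = 44.
  i=5: a_5=1, p_5 = 1*1349 + 92 = 1441, q_5 = 1*44 + 3 = 47.
  i=6: a_6=1, p_6 = 1*1441 + 1349 = 2790, q_6 = 1*47 + 44 = 91.
  i=7: a_7=1, p_7 = 1*2790 + 1441 = 4231, q_7 = 1*91 + 47 = 138.
Check: 4231^2 - 940*138^2 = 17901361 - 17901360 = 1, so (x, y) = (4231, 138) solves the equation, and by the theorem it is the least positive solution.

(x, y) = (4231, 138)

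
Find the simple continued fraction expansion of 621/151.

Run the Euclidean algorithm on 621 and 151; the successive quotients are the partial quotients a_0, a_1, ... (each step inverts the fractional part left over by the previous one):
  621 = 4*151 + 17, so a_0 = 4.
  151 = 8*17 + 15, so a_1 = 8.
  17 = 1*15 + 2, so a_2 = 1.
  15 = 7*2 + 1, so a_3 = 7.
  2 = 2*1 + 0, so a_4 = 2.
The remainder reaches 0 after 5 divisions, so the expansion has 5 partial quotients, read off in order.

[4; 8, 1, 7, 2]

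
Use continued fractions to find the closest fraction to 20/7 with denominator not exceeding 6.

17/6

Expand x = 20/7 as a continued fraction with the Euclidean algorithm:
  20 = 2*7 + 6, so a_0 = 2.
  7 = 1*6 + 1, so a_1 = 1.
  6 = 6*1 + 0, so a_2 = 6.
so x = [2; 1, 6].
Convergents (p_i = a_i*p_{i-1} + p_{i-2}, q_i = a_i*q_{i-1} + q_{i-2} with p_{-2}=0, p_{-1}=1, q_{-2}=1, q_{-1}=0), until the denominator exceeds 6:
  i=0: a_0=2, p_0 = 2*1 + 0 = 2, q_0 = 2*0 + 1 = 1.
  i=1: a_1=1, p_1 = 1*2 + 1 = 3, q_1 = 1*1 + 0 = 1.
  i=2: a_2=6, p_2 = 6*3 + 2 = 20, q_2 = 6*1 + 1 = 7.
q_2 = 7 > 6, so the last convergent with denominator <= 6 is p_1/q_1 = 3/1.
The closest fraction with denominator <= 6 is either p_1/q_1 or the intermediate fraction (k*p_1 + p_0)/(k*q_1 + q_0) with the largest k >= 1 whose denominator stays <= 6; these approach x as k grows, and every other convergent or intermediate fraction in range is farther away.
Largest k: floor((6 - q_0)/q_1) = floor((6 - 1)/1) = 5.
That gives (5*3 + 2)/(5*1 + 1) = 17/6.
Compare the errors: |x - 3/1| = |20*1 - 3*7|/(7*1) = 1/7, and |x - 17/6| = |20*6 - 17*7|/(7*6) = 1/42.
Cross-multiplying, 1*7 = 7 < 42 = 1*42, so 1/42 is smaller: the intermediate fraction 17/6 is closer to x than 3/1.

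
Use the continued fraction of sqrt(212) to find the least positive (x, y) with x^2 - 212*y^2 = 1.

(x, y) = (66249, 4550)

First expand sqrt(212) as a continued fraction. With x_i = (sqrt(212) + m_i)/d_i and (m_0, d_0) = (0, 1): a_0 = floor(sqrt(212)) = 14, since 14^2 = 196 <= 212 < 225 = 15^2.
Iterate m_{i+1} = d_i*a_i - m_i, d_{i+1} = (212 - m_{i+1}^2)/d_i, a_{i+1} = floor((a_0 + m_{i+1})/d_{i+1}):
  m_1 = 1*14 - 0 = 14, d_1 = (212 - 14^2)/1 = 16/1 = 16, a_1 = floor((14 + 14)/16) = 1.
  m_2 = 16*1 - 14 = 2, d_2 = (212 - 2^2)/16 = 208/16 = 13, a_2 = floor((14 + 2)/13) = 1.
  m_3 = 13*1 - 2 = 11, d_3 = (212 - 11^2)/13 = 91/13 = 7, a_3 = floor((14 + 11)/7) = 3.
  m_4 = 7*3 - 11 = 10, d_4 = (212 - 10^2)/7 = 112/7 = 16, a_4 = floor((14 + 10)/16) = 1.
  m_5 = 16*1 - 10 = 6, d_5 = (212 - 6^2)/16 = 176/16 = 11, a_5 = floor((14 + 6)/11) = 1.
  m_6 = 11*1 - 6 = 5, d_6 = (212 - 5^2)/11 = 187/11 = 17, a_6 = floor((14 + 5)/17) = 1.
  m_7 = 17*1 - 5 = 12, d_7 = (212 - 12^2)/17 = 68/17 = 4, a_7 = floor((14 + 12)/4) = 6.
  m_8 = 4*6 - 12 = 12, d_8 = (212 - 12^2)/4 = 68/4 = 17, a_8 = floor((14 + 12)/17) = 1.
  m_9 = 17*1 - 12 = 5, d_9 = (212 - 5^2)/17 = 187/17 = 11, a_9 = floor((14 + 5)/11) = 1.
  m_10 = 11*1 - 5 = 6, d_10 = (212 - 6^2)/11 = 176/11 = 16, a_10 = floor((14 + 6)/16) = 1.
  m_11 = 16*1 - 6 = 10, d_11 = (212 - 10^2)/16 = 112/16 = 7, a_11 = floor((14 + 10)/7) = 3.
  m_12 = 7*3 - 10 = 11, d_12 = (212 - 11^2)/7 = 91/7 = 13, a_12 = floor((14 + 11)/13) = 1.
  m_13 = 13*1 - 11 = 2, d_13 = (212 - 2^2)/13 = 208/13 = 16, a_13 = floor((14 + 2)/16) = 1.
  m_14 = 16*1 - 2 = 14, d_14 = (212 - 14^2)/16 = 16/16 = 1, a_14 = floor((14 + 14)/1) = 28.
  m_15 = 1*28 - 14 = 14, d_15 = (212 - 14^2)/1 = 16/1 = 16: (m_15, d_15) = (m_1, d_1) = (14, 16), so from here the quotients repeat a_1, ..., a_14; the period length is 14.
So sqrt(212) = [14; (1, 1, 3, 1, 1, 1, 6, 1, 1, 1, 3, 1, 1, 28)] with period length k = 14.
k is even, so the fundamental solution of x^2 - 212y^2 = 1 is (p_{k-1}, q_{k-1}) = (p_13, q_13); compute convergents through index 13.
Convergents (p_i = a_i*p_{i-1} + p_{i-2}, q_i = a_i*q_{i-1} + q_{i-2} with p_{-2}=0, p_{-1}=1, q_{-2}=1, q_{-1}=0):
  i=0: a_0=14, p_0 = 14*1 + 0 = 14, q_0 = 14*0 + 1 = 1.
  i=1: a_1=1, p_1 = 1*14 + 1 = 15, q_1 = 1*1 + 0 = 1.
  i=2: a_2=1, p_2 = 1*15 + 14 = 29, q_2 = 1*1 + 1 = 2.
  i=3: a_3=3, p_3 = 3*29 + 15 = 102, q_3 = 3*2 + 1 = 7.
  i=4: a_4=1, p_4 = 1*102 + 29 = 131, q_4 = 1*7 + 2 = 9.
  i=5: a_5=1, p_5 = 1*131 + 102 = 233, q_5 = 1*9 + 7 = 16.
  i=6: a_6=1, p_6 = 1*233 + 131 = 364, q_6 = 1*16 + 9 = 25.
  i=7: a_7=6, p_7 = 6*364 + 233 = 2417, q_7 = 6*25 + 16 = 166.
  i=8: a_8=1, p_8 = 1*2417 + 364 = 2781, q_8 = 1*166 + 25 = 191.
  i=9: a_9=1, p_9 = 1*2781 + 2417 = 5198, q_9 = 1*191 + 166 = 357.
  i=10: a_10=1, p_10 = 1*5198 + 2781 = 7979, q_10 = 1*357 + 191 = 548.
  i=11: a_11=3, p_11 = 3*7979 + 5198 = 29135, q_11 = 3*548 + 357 = 2001.
  i=12: a_12=1, p_12 = 1*29135 + 7979 = 37114, q_12 = 1*2001 + 548 = 2549.
  i=13: a_13=1, p_13 = 1*37114 + 29135 = 66249, q_13 = 1*2549 + 2001 = 4550.
Check: 66249^2 - 212*4550^2 = 4388930001 - 4388930000 = 1, so (x, y) = (66249, 4550) solves the equation, and by the theorem it is the least positive solution.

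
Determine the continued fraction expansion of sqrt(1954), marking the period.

Write x_i = (sqrt(1954) + m_i)/d_i with (m_0, d_0) = (0, 1). a_0 = floor(sqrt(1954)) = 44, since 44^2 = 1936 <= 1954 < 2025 = 45^2.
Iterate m_{i+1} = d_i*a_i - m_i, d_{i+1} = (1954 - m_{i+1}^2)/d_i, a_{i+1} = floor((a_0 + m_{i+1})/d_{i+1}):
  m_1 = 1*44 - 0 = 44, d_1 = (1954 - 44^2)/1 = 18/1 = 18, a_1 = floor((44 + 44)/18) = 4.
  m_2 = 18*4 - 44 = 28, d_2 = (1954 - 28^2)/18 = 1170/18 = 65, a_2 = floor((44 + 28)/65) = 1.
  m_3 = 65*1 - 28 = 37, d_3 = (1954 - 37^2)/65 = 585/65 = 9, a_3 = floor((44 + 37)/9) = 9.
  m_4 = 9*9 - 37 = 44, d_4 = (1954 - 44^2)/9 = 18/9 = 2, a_4 = floor((44 + 44)/2) = 44.
  m_5 = 2*44 - 44 = 44, d_5 = (1954 - 44^2)/2 = 18/2 = 9, a_5 = floor((44 + 44)/9) = 9.
  m_6 = 9*9 - 44 = 37, d_6 = (1954 - 37^2)/9 = 585/9 = 65, a_6 = floor((44 + 37)/65) = 1.
  m_7 = 65*1 - 37 = 28, d_7 = (1954 - 28^2)/65 = 1170/65 = 18, a_7 = floor((44 + 28)/18) = 4.
  m_8 = 18*4 - 28 = 44, d_8 = (1954 - 44^2)/18 = 18/18 = 1, a_8 = floor((44 + 44)/1) = 88.
  m_9 = 1*88 - 44 = 44, d_9 = (1954 - 44^2)/1 = 18/1 = 18: (m_9, d_9) = (m_1, d_1) = (44, 18), so from here the quotients repeat a_1, ..., a_8; the period length is 8.
Hence the expansion of sqrt(1954) is a_0 = 44 followed by the repeating block 4, 1, 9, 44, 9, 1, 4, 88 (period 8).

[44; (4, 1, 9, 44, 9, 1, 4, 88)]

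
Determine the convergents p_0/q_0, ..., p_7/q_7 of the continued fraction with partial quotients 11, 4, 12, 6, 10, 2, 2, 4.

Using the convergent recurrence p_i = a_i*p_{i-1} + p_{i-2}, q_i = a_i*q_{i-1} + q_{i-2} with p_{-2}=0, p_{-1}=1, q_{-2}=1, q_{-1}=0:
  i=0: a_0=11, p_0 = 11*1 + 0 = 11, q_0 = 11*0 + 1 = 1.
  i=1: a_1=4, p_1 = 4*11 + 1 = 45, q_1 = 4*1 + 0 = 4.
  i=2: a_2=12, p_2 = 12*45 + 11 = 551, q_2 = 12*4 + 1 = 49.
  i=3: a_3=6, p_3 = 6*551 + 45 = 3351, q_3 = 6*49 + 4 = 298.
  i=4: a_4=10, p_4 = 10*3351 + 551 = 34061, q_4 = 10*298 + 49 = 3029.
  i=5: a_5=2, p_5 = 2*34061 + 3351 = 71473, q_5 = 2*3029 + 298 = 6356.
  i=6: a_6=2, p_6 = 2*71473 + 34061 = 177007, q_6 = 2*6356 + 3029 = 15741.
  i=7: a_7=4, p_7 = 4*177007 + 71473 = 779501, q_7 = 4*15741 + 6356 = 69320.

11/1, 45/4, 551/49, 3351/298, 34061/3029, 71473/6356, 177007/15741, 779501/69320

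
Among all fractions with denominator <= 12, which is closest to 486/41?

83/7

Expand x = 486/41 as a continued fraction with the Euclidean algorithm:
  486 = 11*41 + 35, so a_0 = 11.
  41 = 1*35 + 6, so a_1 = 1.
  35 = 5*6 + 5, so a_2 = 5.
  6 = 1*5 + 1, so a_3 = 1.
  5 = 5*1 + 0, so a_4 = 5.
so x = [11; 1, 5, 1, 5].
Convergents (p_i = a_i*p_{i-1} + p_{i-2}, q_i = a_i*q_{i-1} + q_{i-2} with p_{-2}=0, p_{-1}=1, q_{-2}=1, q_{-1}=0), until the denominator exceeds 12:
  i=0: a_0=11, p_0 = 11*1 + 0 = 11, q_0 = 11*0 + 1 = 1.
  i=1: a_1=1, p_1 = 1*11 + 1 = 12, q_1 = 1*1 + 0 = 1.
  i=2: a_2=5, p_2 = 5*12 + 11 = 71, q_2 = 5*1 + 1 = 6.
  i=3: a_3=1, p_3 = 1*71 + 12 = 83, q_3 = 1*6 + 1 = 7.
  i=4: a_4=5, p_4 = 5*83 + 71 = 486, q_4 = 5*7 + 6 = 41.
q_4 = 41 > 12, so the last convergent with denominator <= 12 is p_3/q_3 = 83/7.
The closest fraction with denominator <= 12 is either p_3/q_3 or the intermediate fraction (k*p_3 + p_2)/(k*q_3 + q_2) with the largest k >= 1 whose denominator stays <= 12; these approach x as k grows, and every other convergent or intermediate fraction in range is farther away.
Largest k: floor((12 - q_2)/q_3) = floor((12 - 6)/7) = 0.
Since k = 0, no intermediate fraction beyond p_3/q_3 has denominator <= 12, so the convergent 83/7 is the closest (its error is |486*7 - 83*41|/(41*7) = 1/287).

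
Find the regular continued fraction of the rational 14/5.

Run the Euclidean algorithm on 14 and 5; the successive quotients are the partial quotients a_0, a_1, ... (each step inverts the fractional part left over by the previous one):
  14 = 2*5 + 4, so a_0 = 2.
  5 = 1*4 + 1, so a_1 = 1.
  4 = 4*1 + 0, so a_2 = 4.
The remainder reaches 0 after 3 divisions, so the expansion has 3 partial quotients, read off in order.

[2; 1, 4]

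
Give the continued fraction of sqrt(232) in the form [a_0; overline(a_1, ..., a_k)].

Write x_i = (sqrt(232) + m_i)/d_i with (m_0, d_0) = (0, 1). a_0 = floor(sqrt(232)) = 15, since 15^2 = 225 <= 232 < 256 = 16^2.
Iterate m_{i+1} = d_i*a_i - m_i, d_{i+1} = (232 - m_{i+1}^2)/d_i, a_{i+1} = floor((a_0 + m_{i+1})/d_{i+1}):
  m_1 = 1*15 - 0 = 15, d_1 = (232 - 15^2)/1 = 7/1 = 7, a_1 = floor((15 + 15)/7) = 4.
  m_2 = 7*4 - 15 = 13, d_2 = (232 - 13^2)/7 = 63/7 = 9, a_2 = floor((15 + 13)/9) = 3.
  m_3 = 9*3 - 13 = 14, d_3 = (232 - 14^2)/9 = 36/9 = 4, a_3 = floor((15 + 14)/4) = 7.
  m_4 = 4*7 - 14 = 14, d_4 = (232 - 14^2)/4 = 36/4 = 9, a_4 = floor((15 + 14)/9) = 3.
  m_5 = 9*3 - 14 = 13, d_5 = (232 - 13^2)/9 = 63/9 = 7, a_5 = floor((15 + 13)/7) = 4.
  m_6 = 7*4 - 13 = 15, d_6 = (232 - 15^2)/7 = 7/7 = 1, a_6 = floor((15 + 15)/1) = 30.
  m_7 = 1*30 - 15 = 15, d_7 = (232 - 15^2)/1 = 7/1 = 7: (m_7, d_7) = (m_1, d_1) = (15, 7), so from here the quotients repeat a_1, ..., a_6; the period length is 6.
Hence the expansion of sqrt(232) is a_0 = 15 followed by the repeating block 4, 3, 7, 3, 4, 30 (period 6).

[15; overline(4, 3, 7, 3, 4, 30)]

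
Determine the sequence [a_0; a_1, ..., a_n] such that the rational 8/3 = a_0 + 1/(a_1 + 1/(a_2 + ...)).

[2; 1, 2]

Run the Euclidean algorithm on 8 and 3; the successive quotients are the partial quotients a_0, a_1, ... (each step inverts the fractional part left over by the previous one):
  8 = 2*3 + 2, so a_0 = 2.
  3 = 1*2 + 1, so a_1 = 1.
  2 = 2*1 + 0, so a_2 = 2.
The remainder reaches 0 after 3 divisions, so the expansion has 3 partial quotients, read off in order.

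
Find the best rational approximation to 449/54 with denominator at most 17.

Expand x = 449/54 as a continued fraction with the Euclidean algorithm:
  449 = 8*54 + 17, so a_0 = 8.
  54 = 3*17 + 3, so a_1 = 3.
  17 = 5*3 + 2, so a_2 = 5.
  3 = 1*2 + 1, so a_3 = 1.
  2 = 2*1 + 0, so a_4 = 2.
so x = [8; 3, 5, 1, 2].
Convergents (p_i = a_i*p_{i-1} + p_{i-2}, q_i = a_i*q_{i-1} + q_{i-2} with p_{-2}=0, p_{-1}=1, q_{-2}=1, q_{-1}=0), until the denominator exceeds 17:
  i=0: a_0=8, p_0 = 8*1 + 0 = 8, q_0 = 8*0 + 1 = 1.
  i=1: a_1=3, p_1 = 3*8 + 1 = 25, q_1 = 3*1 + 0 = 3.
  i=2: a_2=5, p_2 = 5*25 + 8 = 133, q_2 = 5*3 + 1 = 16.
  i=3: a_3=1, p_3 = 1*133 + 25 = 158, q_3 = 1*16 + 3 = 19.
q_3 = 19 > 17, so the last convergent with denominator <= 17 is p_2/q_2 = 133/16.
The closest fraction with denominator <= 17 is either p_2/q_2 or the intermediate fraction (k*p_2 + p_1)/(k*q_2 + q_1) with the largest k >= 1 whose denominator stays <= 17; these approach x as k grows, and every other convergent or intermediate fraction in range is farther away.
Largest k: floor((17 - q_1)/q_2) = floor((17 - 3)/16) = 0.
Since k = 0, no intermediate fraction beyond p_2/q_2 has denominator <= 17, so the convergent 133/16 is the closest (its error is |449*16 - 133*54|/(54*16) = 2/864).

133/16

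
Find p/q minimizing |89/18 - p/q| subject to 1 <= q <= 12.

Expand x = 89/18 as a continued fraction with the Euclidean algorithm:
  89 = 4*18 + 17, so a_0 = 4.
  18 = 1*17 + 1, so a_1 = 1.
  17 = 17*1 + 0, so a_2 = 17.
so x = [4; 1, 17].
Convergents (p_i = a_i*p_{i-1} + p_{i-2}, q_i = a_i*q_{i-1} + q_{i-2} with p_{-2}=0, p_{-1}=1, q_{-2}=1, q_{-1}=0), until the denominator exceeds 12:
  i=0: a_0=4, p_0 = 4*1 + 0 = 4, q_0 = 4*0 + 1 = 1.
  i=1: a_1=1, p_1 = 1*4 + 1 = 5, q_1 = 1*1 + 0 = 1.
  i=2: a_2=17, p_2 = 17*5 + 4 = 89, q_2 = 17*1 + 1 = 18.
q_2 = 18 > 12, so the last convergent with denominator <= 12 is p_1/q_1 = 5/1.
The closest fraction with denominator <= 12 is either p_1/q_1 or the intermediate fraction (k*p_1 + p_0)/(k*q_1 + q_0) with the largest k >= 1 whose denominator stays <= 12; these approach x as k grows, and every other convergent or intermediate fraction in range is farther away.
Largest k: floor((12 - q_0)/q_1) = floor((12 - 1)/1) = 11.
That gives (11*5 + 4)/(11*1 + 1) = 59/12.
Compare the errors: |x - 5/1| = |89*1 - 5*18|/(18*1) = 1/18, and |x - 59/12| = |89*12 - 59*18|/(18*12) = 6/216.
Cross-multiplying, 6*18 = 108 < 216 = 1*216, so 6/216 is smaller: the intermediate fraction 59/12 is closer to x than 5/1.

59/12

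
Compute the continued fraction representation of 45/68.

[0; 1, 1, 1, 22]

Run the Euclidean algorithm on 45 and 68; the successive quotients are the partial quotients a_0, a_1, ... (each step inverts the fractional part left over by the previous one):
  45 = 0*68 + 45, so a_0 = 0.
  68 = 1*45 + 23, so a_1 = 1.
  45 = 1*23 + 22, so a_2 = 1.
  23 = 1*22 + 1, so a_3 = 1.
  22 = 22*1 + 0, so a_4 = 22.
The remainder reaches 0 after 5 divisions, so the expansion has 5 partial quotients, read off in order.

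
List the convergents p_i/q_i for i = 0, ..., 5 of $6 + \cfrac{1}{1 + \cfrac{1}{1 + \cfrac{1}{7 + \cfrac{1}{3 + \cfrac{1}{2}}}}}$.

Using the convergent recurrence p_i = a_i*p_{i-1} + p_{i-2}, q_i = a_i*q_{i-1} + q_{i-2} with p_{-2}=0, p_{-1}=1, q_{-2}=1, q_{-1}=0:
  i=0: a_0=6, p_0 = 6*1 + 0 = 6, q_0 = 6*0 + 1 = 1.
  i=1: a_1=1, p_1 = 1*6 + 1 = 7, q_1 = 1*1 + 0 = 1.
  i=2: a_2=1, p_2 = 1*7 + 6 = 13, q_2 = 1*1 + 1 = 2.
  i=3: a_3=7, p_3 = 7*13 + 7 = 98, q_3 = 7*2 + 1 = 15.
  i=4: a_4=3, p_4 = 3*98 + 13 = 307, q_4 = 3*15 + 2 = 47.
  i=5: a_5=2, p_5 = 2*307 + 98 = 712, q_5 = 2*47 + 15 = 109.

6/1, 7/1, 13/2, 98/15, 307/47, 712/109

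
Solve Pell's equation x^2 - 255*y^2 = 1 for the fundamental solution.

First expand sqrt(255) as a continued fraction. With x_i = (sqrt(255) + m_i)/d_i and (m_0, d_0) = (0, 1): a_0 = floor(sqrt(255)) = 15, since 15^2 = 225 <= 255 < 256 = 16^2.
Iterate m_{i+1} = d_i*a_i - m_i, d_{i+1} = (255 - m_{i+1}^2)/d_i, a_{i+1} = floor((a_0 + m_{i+1})/d_{i+1}):
  m_1 = 1*15 - 0 = 15, d_1 = (255 - 15^2)/1 = 30/1 = 30, a_1 = floor((15 + 15)/30) = 1.
  m_2 = 30*1 - 15 = 15, d_2 = (255 - 15^2)/30 = 30/30 = 1, a_2 = floor((15 + 15)/1) = 30.
  m_3 = 1*30 - 15 = 15, d_3 = (255 - 15^2)/1 = 30/1 = 30: (m_3, d_3) = (m_1, d_1) = (15, 30), so from here the quotients repeat a_1, a_2; the period length is 2.
So sqrt(255) = [15; (1, 30)] with period length k = 2.
k is even, so the fundamental solution of x^2 - 255y^2 = 1 is (p_{k-1}, q_{k-1}) = (p_1, q_1); compute convergents through index 1.
Convergents (p_i = a_i*p_{i-1} + p_{i-2}, q_i = a_i*q_{i-1} + q_{i-2} with p_{-2}=0, p_{-1}=1, q_{-2}=1, q_{-1}=0):
  i=0: a_0=15, p_0 = 15*1 + 0 = 15, q_0 = 15*0 + 1 = 1.
  i=1: a_1=1, p_1 = 1*15 + 1 = 16, q_1 = 1*1 + 0 = 1.
Check: 16^2 - 255*1^2 = 256 - 255 = 1, so (x, y) = (16, 1) solves the equation, and by the theorem it is the least positive solution.

(x, y) = (16, 1)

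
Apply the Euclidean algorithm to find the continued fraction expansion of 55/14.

[3; 1, 13]

Run the Euclidean algorithm on 55 and 14; the successive quotients are the partial quotients a_0, a_1, ... (each step inverts the fractional part left over by the previous one):
  55 = 3*14 + 13, so a_0 = 3.
  14 = 1*13 + 1, so a_1 = 1.
  13 = 13*1 + 0, so a_2 = 13.
The remainder reaches 0 after 3 divisions, so the expansion has 3 partial quotients, read off in order.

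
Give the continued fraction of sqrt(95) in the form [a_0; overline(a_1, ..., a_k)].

[9; overline(1, 2, 1, 18)]

Write x_i = (sqrt(95) + m_i)/d_i with (m_0, d_0) = (0, 1). a_0 = floor(sqrt(95)) = 9, since 9^2 = 81 <= 95 < 100 = 10^2.
Iterate m_{i+1} = d_i*a_i - m_i, d_{i+1} = (95 - m_{i+1}^2)/d_i, a_{i+1} = floor((a_0 + m_{i+1})/d_{i+1}):
  m_1 = 1*9 - 0 = 9, d_1 = (95 - 9^2)/1 = 14/1 = 14, a_1 = floor((9 + 9)/14) = 1.
  m_2 = 14*1 - 9 = 5, d_2 = (95 - 5^2)/14 = 70/14 = 5, a_2 = floor((9 + 5)/5) = 2.
  m_3 = 5*2 - 5 = 5, d_3 = (95 - 5^2)/5 = 70/5 = 14, a_3 = floor((9 + 5)/14) = 1.
  m_4 = 14*1 - 5 = 9, d_4 = (95 - 9^2)/14 = 14/14 = 1, a_4 = floor((9 + 9)/1) = 18.
  m_5 = 1*18 - 9 = 9, d_5 = (95 - 9^2)/1 = 14/1 = 14: (m_5, d_5) = (m_1, d_1) = (9, 14), so from here the quotients repeat a_1, ..., a_4; the period length is 4.
Hence the expansion of sqrt(95) is a_0 = 9 followed by the repeating block 1, 2, 1, 18 (period 4).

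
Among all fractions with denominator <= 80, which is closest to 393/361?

Expand x = 393/361 as a continued fraction with the Euclidean algorithm:
  393 = 1*361 + 32, so a_0 = 1.
  361 = 11*32 + 9, so a_1 = 11.
  32 = 3*9 + 5, so a_2 = 3.
  9 = 1*5 + 4, so a_3 = 1.
  5 = 1*4 + 1, so a_4 = 1.
  4 = 4*1 + 0, so a_5 = 4.
so x = [1; 11, 3, 1, 1, 4].
Convergents (p_i = a_i*p_{i-1} + p_{i-2}, q_i = a_i*q_{i-1} + q_{i-2} with p_{-2}=0, p_{-1}=1, q_{-2}=1, q_{-1}=0), until the denominator exceeds 80:
  i=0: a_0=1, p_0 = 1*1 + 0 = 1, q_0 = 1*0 + 1 = 1.
  i=1: a_1=11, p_1 = 11*1 + 1 = 12, q_1 = 11*1 + 0 = 11.
  i=2: a_2=3, p_2 = 3*12 + 1 = 37, q_2 = 3*11 + 1 = 34.
  i=3: a_3=1, p_3 = 1*37 + 12 = 49, q_3 = 1*34 + 11 = 45.
  i=4: a_4=1, p_4 = 1*49 + 37 = 86, q_4 = 1*45 + 34 = 79.
  i=5: a_5=4, p_5 = 4*86 + 49 = 393, q_5 = 4*79 + 45 = 361.
q_5 = 361 > 80, so the last convergent with denominator <= 80 is p_4/q_4 = 86/79.
The closest fraction with denominator <= 80 is either p_4/q_4 or the intermediate fraction (k*p_4 + p_3)/(k*q_4 + q_3) with the largest k >= 1 whose denominator stays <= 80; these approach x as k grows, and every other convergent or intermediate fraction in range is farther away.
Largest k: floor((80 - q_3)/q_4) = floor((80 - 45)/79) = 0.
Since k = 0, no intermediate fraction beyond p_4/q_4 has denominator <= 80, so the convergent 86/79 is the closest (its error is |393*79 - 86*361|/(361*79) = 1/28519).

86/79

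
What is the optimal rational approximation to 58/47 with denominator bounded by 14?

Expand x = 58/47 as a continued fraction with the Euclidean algorithm:
  58 = 1*47 + 11, so a_0 = 1.
  47 = 4*11 + 3, so a_1 = 4.
  11 = 3*3 + 2, so a_2 = 3.
  3 = 1*2 + 1, so a_3 = 1.
  2 = 2*1 + 0, so a_4 = 2.
so x = [1; 4, 3, 1, 2].
Convergents (p_i = a_i*p_{i-1} + p_{i-2}, q_i = a_i*q_{i-1} + q_{i-2} with p_{-2}=0, p_{-1}=1, q_{-2}=1, q_{-1}=0), until the denominator exceeds 14:
  i=0: a_0=1, p_0 = 1*1 + 0 = 1, q_0 = 1*0 + 1 = 1.
  i=1: a_1=4, p_1 = 4*1 + 1 = 5, q_1 = 4*1 + 0 = 4.
  i=2: a_2=3, p_2 = 3*5 + 1 = 16, q_2 = 3*4 + 1 = 13.
  i=3: a_3=1, p_3 = 1*16 + 5 = 21, q_3 = 1*13 + 4 = 17.
q_3 = 17 > 14, so the last convergent with denominator <= 14 is p_2/q_2 = 16/13.
The closest fraction with denominator <= 14 is either p_2/q_2 or the intermediate fraction (k*p_2 + p_1)/(k*q_2 + q_1) with the largest k >= 1 whose denominator stays <= 14; these approach x as k grows, and every other convergent or intermediate fraction in range is farther away.
Largest k: floor((14 - q_1)/q_2) = floor((14 - 4)/13) = 0.
Since k = 0, no intermediate fraction beyond p_2/q_2 has denominator <= 14, so the convergent 16/13 is the closest (its error is |58*13 - 16*47|/(47*13) = 2/611).

16/13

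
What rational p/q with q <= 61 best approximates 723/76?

371/39

Expand x = 723/76 as a continued fraction with the Euclidean algorithm:
  723 = 9*76 + 39, so a_0 = 9.
  76 = 1*39 + 37, so a_1 = 1.
  39 = 1*37 + 2, so a_2 = 1.
  37 = 18*2 + 1, so a_3 = 18.
  2 = 2*1 + 0, so a_4 = 2.
so x = [9; 1, 1, 18, 2].
Convergents (p_i = a_i*p_{i-1} + p_{i-2}, q_i = a_i*q_{i-1} + q_{i-2} with p_{-2}=0, p_{-1}=1, q_{-2}=1, q_{-1}=0), until the denominator exceeds 61:
  i=0: a_0=9, p_0 = 9*1 + 0 = 9, q_0 = 9*0 + 1 = 1.
  i=1: a_1=1, p_1 = 1*9 + 1 = 10, q_1 = 1*1 + 0 = 1.
  i=2: a_2=1, p_2 = 1*10 + 9 = 19, q_2 = 1*1 + 1 = 2.
  i=3: a_3=18, p_3 = 18*19 + 10 = 352, q_3 = 18*2 + 1 = 37.
  i=4: a_4=2, p_4 = 2*352 + 19 = 723, q_4 = 2*37 + 2 = 76.
q_4 = 76 > 61, so the last convergent with denominator <= 61 is p_3/q_3 = 352/37.
The closest fraction with denominator <= 61 is either p_3/q_3 or the intermediate fraction (k*p_3 + p_2)/(k*q_3 + q_2) with the largest k >= 1 whose denominator stays <= 61; these approach x as k grows, and every other convergent or intermediate fraction in range is farther away.
Largest k: floor((61 - q_2)/q_3) = floor((61 - 2)/37) = 1.
That gives (1*352 + 19)/(1*37 + 2) = 371/39.
Compare the errors: |x - 352/37| = |723*37 - 352*76|/(76*37) = 1/2812, and |x - 371/39| = |723*39 - 371*76|/(76*39) = 1/2964.
Cross-multiplying, 1*2812 = 2812 < 2964 = 1*2964, so 1/2964 is smaller: the intermediate fraction 371/39 is closer to x than 352/37.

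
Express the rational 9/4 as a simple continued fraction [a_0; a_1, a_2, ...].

Run the Euclidean algorithm on 9 and 4; the successive quotients are the partial quotients a_0, a_1, ... (each step inverts the fractional part left over by the previous one):
  9 = 2*4 + 1, so a_0 = 2.
  4 = 4*1 + 0, so a_1 = 4.
The remainder reaches 0 after 2 divisions, so the expansion has 2 partial quotients, read off in order.

[2; 4]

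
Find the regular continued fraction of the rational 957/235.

Run the Euclidean algorithm on 957 and 235; the successive quotients are the partial quotients a_0, a_1, ... (each step inverts the fractional part left over by the previous one):
  957 = 4*235 + 17, so a_0 = 4.
  235 = 13*17 + 14, so a_1 = 13.
  17 = 1*14 + 3, so a_2 = 1.
  14 = 4*3 + 2, so a_3 = 4.
  3 = 1*2 + 1, so a_4 = 1.
  2 = 2*1 + 0, so a_5 = 2.
The remainder reaches 0 after 6 divisions, so the expansion has 6 partial quotients, read off in order.

[4; 13, 1, 4, 1, 2]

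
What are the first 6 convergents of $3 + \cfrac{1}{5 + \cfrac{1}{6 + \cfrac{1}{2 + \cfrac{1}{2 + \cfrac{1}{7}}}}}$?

Using the convergent recurrence p_i = a_i*p_{i-1} + p_{i-2}, q_i = a_i*q_{i-1} + q_{i-2} with p_{-2}=0, p_{-1}=1, q_{-2}=1, q_{-1}=0:
  i=0: a_0=3, p_0 = 3*1 + 0 = 3, q_0 = 3*0 + 1 = 1.
  i=1: a_1=5, p_1 = 5*3 + 1 = 16, q_1 = 5*1 + 0 = 5.
  i=2: a_2=6, p_2 = 6*16 + 3 = 99, q_2 = 6*5 + 1 = 31.
  i=3: a_3=2, p_3 = 2*99 + 16 = 214, q_3 = 2*31 + 5 = 67.
  i=4: a_4=2, p_4 = 2*214 + 99 = 527, q_4 = 2*67 + 31 = 165.
  i=5: a_5=7, p_5 = 7*527 + 214 = 3903, q_5 = 7*165 + 67 = 1222.

3/1, 16/5, 99/31, 214/67, 527/165, 3903/1222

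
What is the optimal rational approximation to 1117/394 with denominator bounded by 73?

Expand x = 1117/394 as a continued fraction with the Euclidean algorithm:
  1117 = 2*394 + 329, so a_0 = 2.
  394 = 1*329 + 65, so a_1 = 1.
  329 = 5*65 + 4, so a_2 = 5.
  65 = 16*4 + 1, so a_3 = 16.
  4 = 4*1 + 0, so a_4 = 4.
so x = [2; 1, 5, 16, 4].
Convergents (p_i = a_i*p_{i-1} + p_{i-2}, q_i = a_i*q_{i-1} + q_{i-2} with p_{-2}=0, p_{-1}=1, q_{-2}=1, q_{-1}=0), until the denominator exceeds 73:
  i=0: a_0=2, p_0 = 2*1 + 0 = 2, q_0 = 2*0 + 1 = 1.
  i=1: a_1=1, p_1 = 1*2 + 1 = 3, q_1 = 1*1 + 0 = 1.
  i=2: a_2=5, p_2 = 5*3 + 2 = 17, q_2 = 5*1 + 1 = 6.
  i=3: a_3=16, p_3 = 16*17 + 3 = 275, q_3 = 16*6 + 1 = 97.
q_3 = 97 > 73, so the last convergent with denominator <= 73 is p_2/q_2 = 17/6.
The closest fraction with denominator <= 73 is either p_2/q_2 or the intermediate fraction (k*p_2 + p_1)/(k*q_2 + q_1) with the largest k >= 1 whose denominator stays <= 73; these approach x as k grows, and every other convergent or intermediate fraction in range is farther away.
Largest k: floor((73 - q_1)/q_2) = floor((73 - 1)/6) = 12.
That gives (12*17 + 3)/(12*6 + 1) = 207/73.
Compare the errors: |x - 17/6| = |1117*6 - 17*394|/(394*6) = 4/2364, and |x - 207/73| = |1117*73 - 207*394|/(394*73) = 17/28762.
Cross-multiplying, 17*2364 = 40188 < 115048 = 4*28762, so 17/28762 is smaller: the intermediate fraction 207/73 is closer to x than 17/6.

207/73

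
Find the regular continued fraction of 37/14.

[2; 1, 1, 1, 4]

Run the Euclidean algorithm on 37 and 14; the successive quotients are the partial quotients a_0, a_1, ... (each step inverts the fractional part left over by the previous one):
  37 = 2*14 + 9, so a_0 = 2.
  14 = 1*9 + 5, so a_1 = 1.
  9 = 1*5 + 4, so a_2 = 1.
  5 = 1*4 + 1, so a_3 = 1.
  4 = 4*1 + 0, so a_4 = 4.
The remainder reaches 0 after 5 divisions, so the expansion has 5 partial quotients, read off in order.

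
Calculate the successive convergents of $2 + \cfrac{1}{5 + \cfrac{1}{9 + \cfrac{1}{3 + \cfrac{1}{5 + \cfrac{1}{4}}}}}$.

Using the convergent recurrence p_i = a_i*p_{i-1} + p_{i-2}, q_i = a_i*q_{i-1} + q_{i-2} with p_{-2}=0, p_{-1}=1, q_{-2}=1, q_{-1}=0:
  i=0: a_0=2, p_0 = 2*1 + 0 = 2, q_0 = 2*0 + 1 = 1.
  i=1: a_1=5, p_1 = 5*2 + 1 = 11, q_1 = 5*1 + 0 = 5.
  i=2: a_2=9, p_2 = 9*11 + 2 = 101, q_2 = 9*5 + 1 = 46.
  i=3: a_3=3, p_3 = 3*101 + 11 = 314, q_3 = 3*46 + 5 = 143.
  i=4: a_4=5, p_4 = 5*314 + 101 = 1671, q_4 = 5*143 + 46 = 761.
  i=5: a_5=4, p_5 = 4*1671 + 314 = 6998, q_5 = 4*761 + 143 = 3187.

2/1, 11/5, 101/46, 314/143, 1671/761, 6998/3187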